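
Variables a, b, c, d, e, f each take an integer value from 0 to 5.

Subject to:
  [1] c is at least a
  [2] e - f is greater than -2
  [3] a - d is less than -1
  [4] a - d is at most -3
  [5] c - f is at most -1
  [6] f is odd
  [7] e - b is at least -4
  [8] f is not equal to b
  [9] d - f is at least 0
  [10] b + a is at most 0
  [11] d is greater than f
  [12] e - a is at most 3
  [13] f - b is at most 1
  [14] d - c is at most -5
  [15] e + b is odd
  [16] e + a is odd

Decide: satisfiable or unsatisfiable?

Unsatisfiable

Constraints 4, 5, 7, 12, 13, and 14 give d − a ≥ 3, a − e ≥ -3, e − b ≥ -4, b − f ≥ -1, f − c ≥ 1, c − d ≥ 5.
Adding all 6 inequalities: the left sides telescope to 0, and the right sides sum to 3 + (-3) + (-4) + (-1) + 1 + 5 = 1. So 0 ≥ 1, which is false.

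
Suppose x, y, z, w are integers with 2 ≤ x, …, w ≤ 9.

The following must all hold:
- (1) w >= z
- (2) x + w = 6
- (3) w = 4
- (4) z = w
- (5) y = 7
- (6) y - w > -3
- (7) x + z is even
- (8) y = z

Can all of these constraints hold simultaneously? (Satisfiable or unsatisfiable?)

Unsatisfiable

Constraint 5 fixes y = 7 and constraint 3 fixes w = 4. Constraints 4 and 8 give y = z = w, so y = w. But 7 ≠ 4 — contradiction.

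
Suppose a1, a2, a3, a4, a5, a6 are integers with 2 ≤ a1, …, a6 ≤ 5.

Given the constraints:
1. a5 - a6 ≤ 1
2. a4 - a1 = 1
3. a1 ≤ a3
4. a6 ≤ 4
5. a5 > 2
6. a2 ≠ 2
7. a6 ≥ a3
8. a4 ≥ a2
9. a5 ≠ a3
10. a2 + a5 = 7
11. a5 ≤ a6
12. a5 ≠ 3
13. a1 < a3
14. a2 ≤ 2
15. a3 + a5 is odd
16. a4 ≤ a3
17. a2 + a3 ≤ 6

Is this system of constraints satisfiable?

Unsatisfiable

From constraint 14: a2 ≤ 2. From constraints 4 and 11: a5 ≤ a6 ≤ 4. Hence a2 + a5 ≤ 6. But constraint 10 requires a2 + a5 = 7, and 7 > 6. Contradiction.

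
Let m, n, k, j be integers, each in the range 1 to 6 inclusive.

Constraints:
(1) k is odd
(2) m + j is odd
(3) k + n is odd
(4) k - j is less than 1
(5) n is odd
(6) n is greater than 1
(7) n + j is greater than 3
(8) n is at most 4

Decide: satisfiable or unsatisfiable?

Unsatisfiable

Constraint 1 makes k odd and constraint 5 makes n odd, so k + n must be even. Constraint 3 says k + n is odd — contradiction.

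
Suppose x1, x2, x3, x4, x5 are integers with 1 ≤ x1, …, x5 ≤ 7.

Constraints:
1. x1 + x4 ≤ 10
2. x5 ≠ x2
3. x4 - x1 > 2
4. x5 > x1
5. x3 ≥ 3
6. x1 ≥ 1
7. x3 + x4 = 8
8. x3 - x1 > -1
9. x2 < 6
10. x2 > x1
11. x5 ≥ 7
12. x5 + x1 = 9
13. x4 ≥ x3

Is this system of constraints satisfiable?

Take x1 = 2, x2 = 5, x3 = 3, x4 = 5, x5 = 7. Then constraint 1: x1 + x4 = 7; constraint 3: x4 - x1 = 3; constraint 7: x3 + x4 = 8, and every other listed constraint is also met.

Satisfiable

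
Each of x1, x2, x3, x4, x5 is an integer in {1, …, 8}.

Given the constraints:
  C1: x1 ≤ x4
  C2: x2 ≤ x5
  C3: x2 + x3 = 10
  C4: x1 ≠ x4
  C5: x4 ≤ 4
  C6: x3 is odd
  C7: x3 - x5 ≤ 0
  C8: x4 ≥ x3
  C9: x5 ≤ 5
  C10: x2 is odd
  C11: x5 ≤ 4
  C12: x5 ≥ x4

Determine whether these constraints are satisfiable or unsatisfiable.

Unsatisfiable

From constraints 2 and 11: x2 ≤ x5 ≤ 4. From constraints 5 and 8: x3 ≤ x4 ≤ 4. Hence x2 + x3 ≤ 8. But constraint 3 requires x2 + x3 = 10, and 10 > 8. Contradiction.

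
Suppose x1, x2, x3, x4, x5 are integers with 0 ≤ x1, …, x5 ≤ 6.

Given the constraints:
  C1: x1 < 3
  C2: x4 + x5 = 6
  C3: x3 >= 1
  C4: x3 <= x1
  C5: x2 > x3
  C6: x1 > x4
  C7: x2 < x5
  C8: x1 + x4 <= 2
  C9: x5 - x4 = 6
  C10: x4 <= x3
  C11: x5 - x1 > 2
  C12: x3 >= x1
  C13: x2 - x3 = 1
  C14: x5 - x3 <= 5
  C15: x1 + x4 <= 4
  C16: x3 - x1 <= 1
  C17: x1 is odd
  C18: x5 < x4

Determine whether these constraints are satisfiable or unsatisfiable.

Unsatisfiable

Constraints 5, 6, 7, 12, and 18 give x4 < x1, x1 ≤ x3, x3 < x2, x2 < x5, x5 < x4. Chaining: x4 < x1 ≤ x3 < x2 < x5 < x4, which forces x4 < x4 — impossible.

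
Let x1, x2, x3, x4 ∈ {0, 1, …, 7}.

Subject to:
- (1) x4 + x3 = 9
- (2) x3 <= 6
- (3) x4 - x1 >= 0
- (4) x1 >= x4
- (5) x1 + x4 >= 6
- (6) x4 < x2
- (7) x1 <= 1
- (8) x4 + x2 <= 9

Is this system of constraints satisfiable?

Unsatisfiable

From constraints 4 and 7: x4 ≤ x1 ≤ 1. From constraint 2: x3 ≤ 6. Hence x4 + x3 ≤ 7. But constraint 1 requires x4 + x3 = 9, and 9 > 7. Contradiction.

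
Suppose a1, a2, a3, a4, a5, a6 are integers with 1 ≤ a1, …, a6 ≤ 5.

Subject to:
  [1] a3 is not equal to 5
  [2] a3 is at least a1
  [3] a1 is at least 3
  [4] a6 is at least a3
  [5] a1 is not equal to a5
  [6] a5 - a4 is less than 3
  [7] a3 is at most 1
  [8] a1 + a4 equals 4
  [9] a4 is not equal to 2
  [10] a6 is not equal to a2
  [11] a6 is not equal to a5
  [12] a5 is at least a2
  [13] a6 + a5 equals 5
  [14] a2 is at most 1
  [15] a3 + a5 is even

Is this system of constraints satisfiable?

Unsatisfiable

From constraints 2 and 3: a3 ≥ a1 and a1 ≥ 3, so a3 ≥ 3. From constraint 7: a3 ≤ 1. But 1 < 3, so no value of a3 works.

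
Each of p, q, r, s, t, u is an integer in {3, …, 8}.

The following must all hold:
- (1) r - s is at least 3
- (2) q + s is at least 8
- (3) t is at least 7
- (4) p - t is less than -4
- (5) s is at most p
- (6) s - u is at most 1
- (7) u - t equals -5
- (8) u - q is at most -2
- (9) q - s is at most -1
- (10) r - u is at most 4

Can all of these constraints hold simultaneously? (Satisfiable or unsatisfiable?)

Unsatisfiable

Constraints 1, 8, 9, and 10 give s − q ≥ 1, q − u ≥ 2, u − r ≥ -4, r − s ≥ 3.
Adding all 4 inequalities: the left sides telescope to 0, and the right sides sum to 1 + 2 + (-4) + 3 = 2. So 0 ≥ 2, which is false.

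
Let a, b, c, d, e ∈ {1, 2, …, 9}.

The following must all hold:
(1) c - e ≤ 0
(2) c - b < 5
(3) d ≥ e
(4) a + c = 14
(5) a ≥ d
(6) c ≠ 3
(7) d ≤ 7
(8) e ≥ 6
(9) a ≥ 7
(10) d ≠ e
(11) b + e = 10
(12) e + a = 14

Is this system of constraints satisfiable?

Setting (a, b, c, d, e) = (8, 4, 6, 7, 6) satisfies everything: constraint 1: c - e = 0; constraint 2: c - b = 2; constraint 4: a + c = 14, and the others follow.

Satisfiable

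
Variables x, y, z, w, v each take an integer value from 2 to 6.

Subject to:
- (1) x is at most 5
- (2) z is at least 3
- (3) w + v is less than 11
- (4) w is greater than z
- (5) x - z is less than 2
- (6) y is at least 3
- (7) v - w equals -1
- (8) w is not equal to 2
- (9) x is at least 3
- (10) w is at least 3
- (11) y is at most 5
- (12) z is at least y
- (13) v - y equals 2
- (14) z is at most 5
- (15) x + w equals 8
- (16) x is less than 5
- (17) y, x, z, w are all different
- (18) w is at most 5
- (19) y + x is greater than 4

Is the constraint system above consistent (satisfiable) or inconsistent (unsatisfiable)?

Unsatisfiable

Constraints 1, 2, 6, 9, 10, 11, 14, and 18 confine each of y, x, z, w to the 3 values {3, …, 5}.
Constraint 17 requires all 4 of them to be distinct, but only 3 values are available — impossible by the pigeonhole principle.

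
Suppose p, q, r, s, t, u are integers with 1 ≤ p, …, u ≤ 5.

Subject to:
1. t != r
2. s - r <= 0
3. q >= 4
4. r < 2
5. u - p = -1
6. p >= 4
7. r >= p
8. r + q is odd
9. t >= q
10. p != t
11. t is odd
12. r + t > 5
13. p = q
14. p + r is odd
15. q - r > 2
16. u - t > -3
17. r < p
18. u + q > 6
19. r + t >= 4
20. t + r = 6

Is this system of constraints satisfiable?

From constraints 3 and 9: t ≥ q ≥ 4. From constraints 6 and 7: r ≥ p ≥ 4. Hence t + r ≥ 8. But constraint 20 requires t + r = 6, and 6 < 8. Contradiction.

Unsatisfiable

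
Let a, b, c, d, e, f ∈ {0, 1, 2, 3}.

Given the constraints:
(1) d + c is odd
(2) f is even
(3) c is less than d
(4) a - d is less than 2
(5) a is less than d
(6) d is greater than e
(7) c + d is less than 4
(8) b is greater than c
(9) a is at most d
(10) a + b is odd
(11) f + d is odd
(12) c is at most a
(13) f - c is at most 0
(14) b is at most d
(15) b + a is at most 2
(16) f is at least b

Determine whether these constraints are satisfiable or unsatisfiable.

Constraints 8, 13, and 16 give c < b, b ≤ f, f ≤ c. Chaining: c < b ≤ f ≤ c, which forces c < c — impossible.

Unsatisfiable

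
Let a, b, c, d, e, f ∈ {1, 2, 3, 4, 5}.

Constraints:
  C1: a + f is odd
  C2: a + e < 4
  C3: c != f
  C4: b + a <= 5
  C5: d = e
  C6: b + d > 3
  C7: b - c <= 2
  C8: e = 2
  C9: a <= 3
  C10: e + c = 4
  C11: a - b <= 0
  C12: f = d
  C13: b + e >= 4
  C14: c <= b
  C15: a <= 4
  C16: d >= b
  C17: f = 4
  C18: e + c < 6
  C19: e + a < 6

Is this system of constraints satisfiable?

Unsatisfiable

Constraint 17 fixes f = 4 and constraint 8 fixes e = 2. Constraints 5 and 12 give f = d = e, so f = e. But 4 ≠ 2 — contradiction.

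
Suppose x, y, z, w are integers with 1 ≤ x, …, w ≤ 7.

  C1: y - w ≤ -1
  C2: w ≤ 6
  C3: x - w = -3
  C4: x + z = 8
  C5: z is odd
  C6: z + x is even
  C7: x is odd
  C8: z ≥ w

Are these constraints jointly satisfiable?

Satisfiable

Take x = 1, y = 2, z = 7, w = 4. Then constraint 1: y - w = -2; constraint 3: x - w = -3, and every other listed constraint is also met.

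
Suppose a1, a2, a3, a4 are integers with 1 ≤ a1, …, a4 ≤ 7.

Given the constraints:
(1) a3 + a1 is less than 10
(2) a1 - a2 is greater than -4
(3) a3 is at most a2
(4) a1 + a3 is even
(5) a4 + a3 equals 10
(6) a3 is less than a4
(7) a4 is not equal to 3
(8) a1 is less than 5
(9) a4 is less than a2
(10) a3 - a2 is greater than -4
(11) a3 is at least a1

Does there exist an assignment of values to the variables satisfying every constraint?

The assignment a1 = 4, a2 = 7, a3 = 4, a4 = 6 works:
  constraint 1 holds since a3 + a1 = 8.
  constraint 2 holds since a1 - a2 = -3.
  constraint 5 holds since a4 + a3 = 10.
The rest check out directly.

Satisfiable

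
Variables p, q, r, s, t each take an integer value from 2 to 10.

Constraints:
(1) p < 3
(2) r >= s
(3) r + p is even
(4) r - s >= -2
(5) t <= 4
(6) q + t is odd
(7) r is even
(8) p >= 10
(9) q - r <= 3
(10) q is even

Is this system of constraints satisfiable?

Unsatisfiable

From constraint 8: p ≥ 10. From constraint 1: p ≤ 2. But 2 < 10, so no value of p works.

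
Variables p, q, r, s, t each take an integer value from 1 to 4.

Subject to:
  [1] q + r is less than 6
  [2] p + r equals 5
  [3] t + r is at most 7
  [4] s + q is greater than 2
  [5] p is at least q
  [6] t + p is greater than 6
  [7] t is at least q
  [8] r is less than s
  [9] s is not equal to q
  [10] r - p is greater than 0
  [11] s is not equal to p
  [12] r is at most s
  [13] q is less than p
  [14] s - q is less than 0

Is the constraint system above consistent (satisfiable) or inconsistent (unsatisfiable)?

Unsatisfiable

Constraints 8, 10, 13, and 14 give q < p, p < r, r < s, s < q. Chaining: q < p < r < s < q, which forces q < q — impossible.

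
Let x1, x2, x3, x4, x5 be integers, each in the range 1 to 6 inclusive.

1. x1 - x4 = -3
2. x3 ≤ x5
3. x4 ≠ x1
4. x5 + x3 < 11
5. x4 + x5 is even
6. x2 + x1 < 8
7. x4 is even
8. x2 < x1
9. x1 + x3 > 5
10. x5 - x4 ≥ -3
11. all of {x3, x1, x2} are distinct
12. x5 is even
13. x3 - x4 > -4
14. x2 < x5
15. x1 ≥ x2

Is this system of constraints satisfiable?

Satisfiable

Take x1 = 3, x2 = 2, x3 = 4, x4 = 6, x5 = 6. Then constraint 1: x1 - x4 = -3; constraint 4: x5 + x3 = 10, and every other listed constraint is also met.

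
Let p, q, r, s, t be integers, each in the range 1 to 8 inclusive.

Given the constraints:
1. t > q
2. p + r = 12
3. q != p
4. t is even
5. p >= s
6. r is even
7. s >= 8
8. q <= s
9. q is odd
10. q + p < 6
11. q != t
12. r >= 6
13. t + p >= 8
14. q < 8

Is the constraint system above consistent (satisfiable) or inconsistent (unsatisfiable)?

Unsatisfiable

From constraints 5 and 7: p ≥ s ≥ 8. From constraint 12: r ≥ 6. Hence p + r ≥ 14. But constraint 2 requires p + r = 12, and 12 < 14. Contradiction.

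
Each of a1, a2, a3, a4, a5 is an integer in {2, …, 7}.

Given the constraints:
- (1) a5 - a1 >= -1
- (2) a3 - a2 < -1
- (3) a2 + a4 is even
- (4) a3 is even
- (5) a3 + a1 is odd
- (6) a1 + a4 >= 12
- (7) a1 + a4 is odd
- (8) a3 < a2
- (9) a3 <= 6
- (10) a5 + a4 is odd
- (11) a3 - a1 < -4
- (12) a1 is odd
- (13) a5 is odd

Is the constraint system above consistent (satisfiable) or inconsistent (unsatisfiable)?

Satisfiable

Try a1 = 7, a2 = 6, a3 = 2, a4 = 6, a5 = 7.
Check constraint 1: a5 - a1 = 0; constraint 2: a3 - a2 = -4; constraint 6: a1 + a4 = 13. The remaining constraints are straightforward to verify.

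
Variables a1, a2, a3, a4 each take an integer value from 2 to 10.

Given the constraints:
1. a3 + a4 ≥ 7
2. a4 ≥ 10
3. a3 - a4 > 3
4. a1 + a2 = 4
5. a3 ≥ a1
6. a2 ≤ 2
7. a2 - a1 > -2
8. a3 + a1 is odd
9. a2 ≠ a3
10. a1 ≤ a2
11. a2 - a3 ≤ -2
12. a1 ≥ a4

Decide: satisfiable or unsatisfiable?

From constraints 2 and 12: a1 ≥ a4 and a4 ≥ 10, so a1 ≥ 10. From constraints 6 and 10: a1 ≤ a2 and a2 ≤ 2, so a1 ≤ 2. But 2 < 10, so no value of a1 works.

Unsatisfiable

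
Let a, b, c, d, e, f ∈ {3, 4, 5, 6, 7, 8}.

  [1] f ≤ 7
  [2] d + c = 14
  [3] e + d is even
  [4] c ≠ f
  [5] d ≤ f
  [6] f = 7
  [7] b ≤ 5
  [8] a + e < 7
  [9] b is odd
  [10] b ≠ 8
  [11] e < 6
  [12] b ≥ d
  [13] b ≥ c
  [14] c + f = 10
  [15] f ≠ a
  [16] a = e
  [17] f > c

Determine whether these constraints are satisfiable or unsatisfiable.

From constraints 1 and 5: d ≤ f ≤ 7. From constraints 7 and 13: c ≤ b ≤ 5. Hence d + c ≤ 12. But constraint 2 requires d + c = 14, and 14 > 12. Contradiction.

Unsatisfiable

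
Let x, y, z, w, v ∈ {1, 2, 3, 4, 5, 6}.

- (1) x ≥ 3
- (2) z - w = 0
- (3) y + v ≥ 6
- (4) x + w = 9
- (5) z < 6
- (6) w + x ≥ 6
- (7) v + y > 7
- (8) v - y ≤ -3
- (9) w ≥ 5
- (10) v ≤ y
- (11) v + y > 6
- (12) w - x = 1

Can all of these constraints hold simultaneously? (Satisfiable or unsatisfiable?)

Setting (x, y, z, w, v) = (4, 6, 5, 5, 3) satisfies everything: constraint 2: z - w = 0; constraint 3: y + v = 9, and the others follow.

Satisfiable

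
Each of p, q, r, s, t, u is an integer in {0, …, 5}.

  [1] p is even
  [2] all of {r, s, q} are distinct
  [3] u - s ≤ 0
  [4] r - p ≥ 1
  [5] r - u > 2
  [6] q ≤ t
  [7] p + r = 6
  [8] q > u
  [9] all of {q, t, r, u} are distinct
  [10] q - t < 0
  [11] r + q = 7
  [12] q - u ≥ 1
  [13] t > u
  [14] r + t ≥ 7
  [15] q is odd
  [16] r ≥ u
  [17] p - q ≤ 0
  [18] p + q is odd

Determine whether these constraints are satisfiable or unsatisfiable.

Satisfiable

One satisfying assignment is p = 2, q = 3, r = 4, s = 0, t = 5, u = 0.
For the less obvious constraints — constraint 3: u - s = 0; constraint 4: r - p = 2 — and the others hold by inspection.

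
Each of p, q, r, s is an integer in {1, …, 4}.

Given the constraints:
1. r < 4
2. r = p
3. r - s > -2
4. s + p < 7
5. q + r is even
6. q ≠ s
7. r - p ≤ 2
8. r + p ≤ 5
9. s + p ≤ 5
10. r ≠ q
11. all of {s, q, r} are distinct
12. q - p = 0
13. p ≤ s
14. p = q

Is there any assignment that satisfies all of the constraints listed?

Unsatisfiable

From constraints 2 and 14, r = p = q, so r = q. But constraint 10 says r ≠ q. Contradiction.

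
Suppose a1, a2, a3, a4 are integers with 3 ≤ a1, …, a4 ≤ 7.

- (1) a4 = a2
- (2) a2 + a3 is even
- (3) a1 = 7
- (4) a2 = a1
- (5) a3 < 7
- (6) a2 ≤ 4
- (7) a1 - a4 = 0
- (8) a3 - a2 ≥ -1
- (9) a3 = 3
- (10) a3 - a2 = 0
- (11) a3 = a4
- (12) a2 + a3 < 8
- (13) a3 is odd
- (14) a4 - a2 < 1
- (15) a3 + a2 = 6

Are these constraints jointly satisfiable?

Unsatisfiable

Constraint 9 fixes a3 = 3 and constraint 3 fixes a1 = 7. Constraints 1, 4, and 11 give a3 = a4 = a2 = a1, so a3 = a1. But 3 ≠ 7 — contradiction.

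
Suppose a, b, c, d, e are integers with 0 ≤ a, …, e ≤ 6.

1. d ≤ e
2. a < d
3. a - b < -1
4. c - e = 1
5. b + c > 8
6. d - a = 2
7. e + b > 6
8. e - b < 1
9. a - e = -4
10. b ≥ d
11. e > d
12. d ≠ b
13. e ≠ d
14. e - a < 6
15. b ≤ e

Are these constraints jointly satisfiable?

Take a = 0, b = 4, c = 5, d = 2, e = 4. Then constraint 3: a - b = -4; constraint 4: c - e = 1, and every other listed constraint is also met.

Satisfiable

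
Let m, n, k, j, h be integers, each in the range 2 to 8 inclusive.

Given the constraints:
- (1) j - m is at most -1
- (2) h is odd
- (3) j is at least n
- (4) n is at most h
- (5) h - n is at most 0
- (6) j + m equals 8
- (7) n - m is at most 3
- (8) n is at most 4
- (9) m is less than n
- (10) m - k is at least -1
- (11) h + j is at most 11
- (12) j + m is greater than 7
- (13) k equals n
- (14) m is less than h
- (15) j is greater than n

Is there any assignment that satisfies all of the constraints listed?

Constraints 1, 5, 14, and 15 give n < j, j < m, m < h, h ≤ n. Chaining: n < j < m < h ≤ n, which forces n < n — impossible.

Unsatisfiable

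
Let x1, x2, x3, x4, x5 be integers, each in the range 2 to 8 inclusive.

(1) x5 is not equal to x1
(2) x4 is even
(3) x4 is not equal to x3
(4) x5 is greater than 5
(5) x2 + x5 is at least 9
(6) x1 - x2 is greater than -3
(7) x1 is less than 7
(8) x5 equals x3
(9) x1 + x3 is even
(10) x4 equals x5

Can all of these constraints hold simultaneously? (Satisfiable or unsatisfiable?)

From constraints 8 and 10, x4 = x5 = x3, so x4 = x3. But constraint 3 says x4 ≠ x3. Contradiction.

Unsatisfiable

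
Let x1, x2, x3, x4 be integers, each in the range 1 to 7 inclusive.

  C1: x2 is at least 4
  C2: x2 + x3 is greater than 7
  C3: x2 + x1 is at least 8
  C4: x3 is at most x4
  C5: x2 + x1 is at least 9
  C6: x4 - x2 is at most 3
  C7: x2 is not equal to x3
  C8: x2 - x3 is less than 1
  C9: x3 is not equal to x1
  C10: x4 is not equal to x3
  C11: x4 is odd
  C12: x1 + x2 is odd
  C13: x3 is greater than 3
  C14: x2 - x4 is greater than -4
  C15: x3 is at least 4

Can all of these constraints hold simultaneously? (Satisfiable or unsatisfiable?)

Satisfiable

One satisfying assignment is x1 = 7, x2 = 4, x3 = 5, x4 = 7.
For the less obvious constraints — constraint 2: x2 + x3 = 9; constraint 3: x2 + x1 = 11 — and the others hold by inspection.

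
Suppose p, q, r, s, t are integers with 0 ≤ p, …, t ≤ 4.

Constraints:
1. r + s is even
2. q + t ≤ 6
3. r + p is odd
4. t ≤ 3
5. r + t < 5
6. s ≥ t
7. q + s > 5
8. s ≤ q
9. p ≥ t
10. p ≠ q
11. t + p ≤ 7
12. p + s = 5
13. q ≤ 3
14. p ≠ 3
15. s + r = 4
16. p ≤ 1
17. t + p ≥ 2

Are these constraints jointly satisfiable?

From constraint 16: p ≤ 1. From constraints 8 and 13: s ≤ q ≤ 3. Hence p + s ≤ 4. But constraint 12 requires p + s = 5, and 5 > 4. Contradiction.

Unsatisfiable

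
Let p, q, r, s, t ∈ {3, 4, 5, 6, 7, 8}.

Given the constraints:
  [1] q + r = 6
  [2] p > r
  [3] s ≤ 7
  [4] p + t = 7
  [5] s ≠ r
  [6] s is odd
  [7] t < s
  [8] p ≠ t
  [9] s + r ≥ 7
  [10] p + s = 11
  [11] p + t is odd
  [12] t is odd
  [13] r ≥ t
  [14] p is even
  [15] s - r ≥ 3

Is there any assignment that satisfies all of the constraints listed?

Satisfiable

Setting (p, q, r, s, t) = (4, 3, 3, 7, 3) satisfies everything: constraint 1: q + r = 6; constraint 4: p + t = 7, and the others follow.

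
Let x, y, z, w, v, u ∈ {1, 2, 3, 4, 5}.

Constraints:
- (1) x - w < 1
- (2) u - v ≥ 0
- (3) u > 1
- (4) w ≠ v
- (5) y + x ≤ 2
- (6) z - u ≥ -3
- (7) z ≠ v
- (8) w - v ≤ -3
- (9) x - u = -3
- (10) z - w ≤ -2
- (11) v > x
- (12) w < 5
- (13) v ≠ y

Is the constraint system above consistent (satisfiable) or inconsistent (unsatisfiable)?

Constraints 2, 6, 8, and 10 give z − u ≥ -3, u − v ≥ 0, v − w ≥ 3, w − z ≥ 2.
Adding all 4 inequalities: the left sides telescope to 0, and the right sides sum to (-3) + 0 + 3 + 2 = 2. So 0 ≥ 2, which is false.

Unsatisfiable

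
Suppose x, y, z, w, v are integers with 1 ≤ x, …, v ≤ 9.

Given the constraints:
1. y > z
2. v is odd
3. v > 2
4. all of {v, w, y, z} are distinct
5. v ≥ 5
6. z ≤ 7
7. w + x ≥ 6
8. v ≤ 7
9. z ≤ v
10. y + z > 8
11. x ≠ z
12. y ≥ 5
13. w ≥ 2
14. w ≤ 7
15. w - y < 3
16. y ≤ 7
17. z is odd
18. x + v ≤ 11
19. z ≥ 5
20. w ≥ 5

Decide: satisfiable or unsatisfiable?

Constraints 5, 6, 8, 12, 14, 16, 19, and 20 confine each of v, w, y, z to the 3 values {5, …, 7}.
Constraint 4 requires all 4 of them to be distinct, but only 3 values are available — impossible by the pigeonhole principle.

Unsatisfiable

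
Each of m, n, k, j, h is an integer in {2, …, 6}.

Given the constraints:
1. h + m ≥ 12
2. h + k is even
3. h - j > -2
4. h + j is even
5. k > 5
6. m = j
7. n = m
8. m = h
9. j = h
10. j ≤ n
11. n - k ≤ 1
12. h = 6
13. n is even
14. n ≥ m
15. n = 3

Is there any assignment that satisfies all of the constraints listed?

Constraint 15 fixes n = 3 and constraint 12 fixes h = 6. Constraints 6, 7, and 9 give n = m = j = h, so n = h. But 3 ≠ 6 — contradiction.

Unsatisfiable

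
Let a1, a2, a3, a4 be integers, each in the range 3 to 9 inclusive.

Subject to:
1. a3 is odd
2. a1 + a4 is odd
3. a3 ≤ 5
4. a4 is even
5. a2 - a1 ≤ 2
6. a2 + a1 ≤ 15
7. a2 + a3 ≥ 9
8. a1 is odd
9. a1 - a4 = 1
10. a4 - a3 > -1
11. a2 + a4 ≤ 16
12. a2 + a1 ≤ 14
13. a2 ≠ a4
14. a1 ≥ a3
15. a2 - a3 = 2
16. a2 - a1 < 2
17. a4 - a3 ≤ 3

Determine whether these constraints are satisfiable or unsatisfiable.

Satisfiable

Take a1 = 7, a2 = 7, a3 = 5, a4 = 6. Then constraint 5: a2 - a1 = 0; constraint 6: a2 + a1 = 14, and every other listed constraint is also met.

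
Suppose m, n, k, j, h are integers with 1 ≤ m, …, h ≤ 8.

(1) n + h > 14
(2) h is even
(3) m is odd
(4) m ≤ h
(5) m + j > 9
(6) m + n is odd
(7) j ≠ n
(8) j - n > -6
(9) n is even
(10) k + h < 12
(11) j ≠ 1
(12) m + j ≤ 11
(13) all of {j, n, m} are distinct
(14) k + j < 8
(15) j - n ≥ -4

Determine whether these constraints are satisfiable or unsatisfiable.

Setting (m, n, k, j, h) = (7, 8, 1, 4, 8) satisfies everything: constraint 1: n + h = 16; constraint 5: m + j = 11; constraint 8: j - n = -4, and the others follow.

Satisfiable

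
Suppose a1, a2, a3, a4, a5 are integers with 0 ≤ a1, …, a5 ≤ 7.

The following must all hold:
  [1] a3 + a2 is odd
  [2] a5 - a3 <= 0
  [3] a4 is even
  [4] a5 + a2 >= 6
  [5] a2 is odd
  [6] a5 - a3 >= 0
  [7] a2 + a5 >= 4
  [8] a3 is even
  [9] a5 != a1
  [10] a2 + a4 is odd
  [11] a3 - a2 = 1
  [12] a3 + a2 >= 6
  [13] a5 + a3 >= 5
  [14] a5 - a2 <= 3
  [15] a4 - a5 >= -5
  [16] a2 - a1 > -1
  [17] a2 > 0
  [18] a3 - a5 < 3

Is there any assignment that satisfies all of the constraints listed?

Satisfiable

Take a1 = 2, a2 = 3, a3 = 4, a4 = 2, a5 = 4. Then constraint 2: a5 - a3 = 0; constraint 4: a5 + a2 = 7, and every other listed constraint is also met.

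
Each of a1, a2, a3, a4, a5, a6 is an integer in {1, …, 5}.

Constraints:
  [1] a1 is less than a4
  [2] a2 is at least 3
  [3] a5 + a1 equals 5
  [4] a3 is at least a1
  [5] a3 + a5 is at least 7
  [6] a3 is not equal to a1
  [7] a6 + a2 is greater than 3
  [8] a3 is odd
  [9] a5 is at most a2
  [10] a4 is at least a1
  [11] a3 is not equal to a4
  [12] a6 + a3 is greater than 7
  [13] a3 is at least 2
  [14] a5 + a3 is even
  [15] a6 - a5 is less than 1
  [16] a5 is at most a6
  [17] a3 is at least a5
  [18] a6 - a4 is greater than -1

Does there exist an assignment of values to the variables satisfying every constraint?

Satisfiable

The assignment a1 = 2, a2 = 3, a3 = 5, a4 = 3, a5 = 3, a6 = 3 works:
  constraint 3 holds since a5 + a1 = 5.
  constraint 5 holds since a3 + a5 = 8.
The rest check out directly.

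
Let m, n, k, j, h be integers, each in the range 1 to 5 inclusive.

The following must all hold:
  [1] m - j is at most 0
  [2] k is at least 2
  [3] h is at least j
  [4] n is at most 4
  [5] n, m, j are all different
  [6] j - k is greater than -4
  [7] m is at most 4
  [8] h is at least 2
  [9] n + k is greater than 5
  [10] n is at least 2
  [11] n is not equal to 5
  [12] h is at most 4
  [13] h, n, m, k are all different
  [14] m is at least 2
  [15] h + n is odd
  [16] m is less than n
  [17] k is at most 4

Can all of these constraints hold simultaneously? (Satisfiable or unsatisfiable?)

Constraints 2, 4, 7, 8, 10, 12, 14, and 17 confine each of h, n, m, k to the 3 values {2, …, 4}.
Constraint 13 requires all 4 of them to be distinct, but only 3 values are available — impossible by the pigeonhole principle.

Unsatisfiable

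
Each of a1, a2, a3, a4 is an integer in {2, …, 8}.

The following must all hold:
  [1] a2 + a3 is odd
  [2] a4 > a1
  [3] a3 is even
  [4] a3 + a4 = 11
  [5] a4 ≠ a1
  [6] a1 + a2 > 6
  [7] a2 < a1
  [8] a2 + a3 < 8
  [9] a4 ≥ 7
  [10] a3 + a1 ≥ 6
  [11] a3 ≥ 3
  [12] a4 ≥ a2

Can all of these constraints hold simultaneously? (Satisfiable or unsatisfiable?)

Satisfiable

One satisfying assignment is a1 = 4, a2 = 3, a3 = 4, a4 = 7.
For the less obvious constraints — constraint 4: a3 + a4 = 11; constraint 6: a1 + a2 = 7 — and the others hold by inspection.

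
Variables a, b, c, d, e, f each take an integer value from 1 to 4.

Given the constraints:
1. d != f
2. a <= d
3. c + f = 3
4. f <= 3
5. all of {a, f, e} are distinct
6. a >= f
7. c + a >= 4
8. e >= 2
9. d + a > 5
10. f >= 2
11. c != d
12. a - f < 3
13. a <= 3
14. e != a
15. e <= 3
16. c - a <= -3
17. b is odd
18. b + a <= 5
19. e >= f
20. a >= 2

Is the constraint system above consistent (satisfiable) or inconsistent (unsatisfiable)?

Unsatisfiable

Constraints 4, 8, 10, 13, 15, and 20 confine each of a, f, e to the 2 values {2, 3}.
Constraint 5 requires all 3 of them to be distinct, but only 2 values are available — impossible by the pigeonhole principle.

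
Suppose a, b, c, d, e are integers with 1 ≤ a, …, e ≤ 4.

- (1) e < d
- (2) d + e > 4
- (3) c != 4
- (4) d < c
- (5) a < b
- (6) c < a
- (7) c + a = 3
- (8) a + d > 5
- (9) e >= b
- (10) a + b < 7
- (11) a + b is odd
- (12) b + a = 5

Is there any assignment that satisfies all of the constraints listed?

Constraints 1, 4, 5, 6, and 9 give d < c, c < a, a < b, b ≤ e, e < d. Chaining: d < c < a < b ≤ e < d, which forces d < d — impossible.

Unsatisfiable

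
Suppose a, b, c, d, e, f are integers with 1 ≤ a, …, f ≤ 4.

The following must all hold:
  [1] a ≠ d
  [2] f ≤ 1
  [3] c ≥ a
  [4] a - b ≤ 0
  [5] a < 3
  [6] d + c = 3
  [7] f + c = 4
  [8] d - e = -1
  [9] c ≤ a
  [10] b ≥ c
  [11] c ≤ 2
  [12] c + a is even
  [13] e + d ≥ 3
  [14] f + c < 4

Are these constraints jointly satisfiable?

From constraint 2: f ≤ 1. From constraint 11: c ≤ 2. Hence f + c ≤ 3. But constraint 7 requires f + c = 4, and 4 > 3. Contradiction.

Unsatisfiable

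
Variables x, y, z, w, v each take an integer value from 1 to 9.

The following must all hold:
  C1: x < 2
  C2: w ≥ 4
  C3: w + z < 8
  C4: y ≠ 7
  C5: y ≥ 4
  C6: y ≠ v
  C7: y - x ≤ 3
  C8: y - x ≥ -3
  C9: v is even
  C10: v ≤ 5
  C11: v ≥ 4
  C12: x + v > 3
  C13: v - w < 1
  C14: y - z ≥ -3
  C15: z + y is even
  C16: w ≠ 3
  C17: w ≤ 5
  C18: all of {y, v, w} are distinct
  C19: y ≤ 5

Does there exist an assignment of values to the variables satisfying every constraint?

Unsatisfiable

Constraints 2, 5, 10, 11, 17, and 19 confine each of y, v, w to the 2 values {4, 5}.
Constraint 18 requires all 3 of them to be distinct, but only 2 values are available — impossible by the pigeonhole principle.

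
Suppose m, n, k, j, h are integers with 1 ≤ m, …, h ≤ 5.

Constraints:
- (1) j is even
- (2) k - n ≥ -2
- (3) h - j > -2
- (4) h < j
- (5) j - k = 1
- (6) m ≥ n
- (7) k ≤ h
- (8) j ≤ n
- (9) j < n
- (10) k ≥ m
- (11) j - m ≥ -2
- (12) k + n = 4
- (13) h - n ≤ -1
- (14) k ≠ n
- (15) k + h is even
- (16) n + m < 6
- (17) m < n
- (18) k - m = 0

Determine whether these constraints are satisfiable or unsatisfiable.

Constraints 4, 6, 7, 9, and 10 give j < n, n ≤ m, m ≤ k, k ≤ h, h < j. Chaining: j < n ≤ m ≤ k ≤ h < j, which forces j < j — impossible.

Unsatisfiable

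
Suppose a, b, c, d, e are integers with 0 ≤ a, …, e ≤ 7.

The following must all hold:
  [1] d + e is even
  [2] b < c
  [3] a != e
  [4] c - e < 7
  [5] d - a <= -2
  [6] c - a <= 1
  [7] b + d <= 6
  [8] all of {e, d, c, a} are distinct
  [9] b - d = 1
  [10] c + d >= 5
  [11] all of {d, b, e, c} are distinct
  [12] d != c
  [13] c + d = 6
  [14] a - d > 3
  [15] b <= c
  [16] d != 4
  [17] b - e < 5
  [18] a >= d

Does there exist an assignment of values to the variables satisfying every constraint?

One satisfying assignment is a = 6, b = 3, c = 4, d = 2, e = 0.
For the less obvious constraints — constraint 4: c - e = 4; constraint 5: d - a = -4; constraint 6: c - a = -2 — and the others hold by inspection.

Satisfiable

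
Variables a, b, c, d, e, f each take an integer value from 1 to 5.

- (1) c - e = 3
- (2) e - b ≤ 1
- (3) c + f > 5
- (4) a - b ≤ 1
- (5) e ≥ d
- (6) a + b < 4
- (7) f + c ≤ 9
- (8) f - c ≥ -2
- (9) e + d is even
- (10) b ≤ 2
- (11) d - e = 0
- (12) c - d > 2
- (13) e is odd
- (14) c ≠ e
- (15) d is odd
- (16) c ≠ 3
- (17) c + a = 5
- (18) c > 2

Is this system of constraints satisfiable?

Satisfiable

Take a = 1, b = 1, c = 4, d = 1, e = 1, f = 4. Then constraint 1: c - e = 3; constraint 2: e - b = 0; constraint 3: c + f = 8, and every other listed constraint is also met.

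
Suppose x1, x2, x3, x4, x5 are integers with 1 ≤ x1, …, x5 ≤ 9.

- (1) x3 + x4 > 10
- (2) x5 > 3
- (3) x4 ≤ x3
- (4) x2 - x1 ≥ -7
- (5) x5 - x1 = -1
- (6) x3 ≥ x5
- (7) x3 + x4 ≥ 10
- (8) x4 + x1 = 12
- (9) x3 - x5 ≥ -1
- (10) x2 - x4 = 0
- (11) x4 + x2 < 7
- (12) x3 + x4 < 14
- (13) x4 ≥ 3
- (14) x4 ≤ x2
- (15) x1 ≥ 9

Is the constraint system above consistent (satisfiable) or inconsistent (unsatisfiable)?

The assignment x1 = 9, x2 = 3, x3 = 8, x4 = 3, x5 = 8 works:
  constraint 1 holds since x3 + x4 = 11.
  constraint 4 holds since x2 - x1 = -6.
The rest check out directly.

Satisfiable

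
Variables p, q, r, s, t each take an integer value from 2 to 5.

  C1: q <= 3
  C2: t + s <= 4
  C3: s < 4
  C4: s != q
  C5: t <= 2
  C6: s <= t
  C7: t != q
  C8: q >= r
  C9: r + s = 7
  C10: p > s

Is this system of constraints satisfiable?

Unsatisfiable

From constraints 1 and 8: r ≤ q ≤ 3. From constraints 5 and 6: s ≤ t ≤ 2. Hence r + s ≤ 5. But constraint 9 requires r + s = 7, and 7 > 5. Contradiction.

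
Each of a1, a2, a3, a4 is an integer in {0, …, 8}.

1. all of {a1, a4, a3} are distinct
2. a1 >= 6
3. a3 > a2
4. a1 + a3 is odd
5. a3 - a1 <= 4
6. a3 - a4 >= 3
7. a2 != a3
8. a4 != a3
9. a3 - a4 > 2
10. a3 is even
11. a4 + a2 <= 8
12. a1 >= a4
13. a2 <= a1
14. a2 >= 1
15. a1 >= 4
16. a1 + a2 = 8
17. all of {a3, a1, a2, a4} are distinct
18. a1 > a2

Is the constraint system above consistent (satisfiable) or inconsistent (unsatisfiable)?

Satisfiable

Try a1 = 7, a2 = 1, a3 = 8, a4 = 5.
Check constraint 5: a3 - a1 = 1; constraint 6: a3 - a4 = 3. The remaining constraints are straightforward to verify.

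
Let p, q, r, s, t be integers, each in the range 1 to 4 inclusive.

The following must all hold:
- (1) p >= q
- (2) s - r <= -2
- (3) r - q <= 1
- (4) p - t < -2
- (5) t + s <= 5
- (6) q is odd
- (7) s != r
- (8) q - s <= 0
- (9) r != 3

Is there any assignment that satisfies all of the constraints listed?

Unsatisfiable

Constraints 2, 3, and 8 give s − q ≥ 0, q − r ≥ -1, r − s ≥ 2.
Adding all 3 inequalities: the left sides telescope to 0, and the right sides sum to 0 + (-1) + 2 = 1. So 0 ≥ 1, which is false.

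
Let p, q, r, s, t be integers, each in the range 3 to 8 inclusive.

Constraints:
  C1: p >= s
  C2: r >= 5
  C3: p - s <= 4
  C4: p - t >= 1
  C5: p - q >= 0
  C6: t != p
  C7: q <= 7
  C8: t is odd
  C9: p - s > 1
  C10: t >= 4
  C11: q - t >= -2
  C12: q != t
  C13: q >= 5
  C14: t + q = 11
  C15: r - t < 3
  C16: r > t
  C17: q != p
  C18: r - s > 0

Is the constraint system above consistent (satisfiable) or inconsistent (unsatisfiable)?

One satisfying assignment is p = 8, q = 6, r = 7, s = 6, t = 5.
For the less obvious constraints — constraint 3: p - s = 2; constraint 4: p - t = 3; constraint 5: p - q = 2 — and the others hold by inspection.

Satisfiable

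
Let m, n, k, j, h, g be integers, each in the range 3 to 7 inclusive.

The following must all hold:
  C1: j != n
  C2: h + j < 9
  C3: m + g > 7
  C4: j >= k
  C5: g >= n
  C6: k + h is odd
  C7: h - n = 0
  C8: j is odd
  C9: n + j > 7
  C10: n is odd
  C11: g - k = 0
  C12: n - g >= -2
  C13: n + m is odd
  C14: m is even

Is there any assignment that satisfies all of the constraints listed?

Satisfiable

The assignment m = 4, n = 3, k = 4, j = 5, h = 3, g = 4 works:
  constraint 2 holds since h + j = 8.
  constraint 3 holds since m + g = 8.
The rest check out directly.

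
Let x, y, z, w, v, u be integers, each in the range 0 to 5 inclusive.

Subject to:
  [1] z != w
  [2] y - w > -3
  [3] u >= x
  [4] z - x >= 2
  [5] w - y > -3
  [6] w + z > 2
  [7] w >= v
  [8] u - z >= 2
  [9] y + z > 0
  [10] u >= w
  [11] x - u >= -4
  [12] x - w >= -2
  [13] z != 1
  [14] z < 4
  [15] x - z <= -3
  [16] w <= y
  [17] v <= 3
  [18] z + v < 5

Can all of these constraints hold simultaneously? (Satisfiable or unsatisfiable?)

Unsatisfiable

Constraints 8, 11, and 15 give z − x ≥ 3, x − u ≥ -4, u − z ≥ 2.
Adding all 3 inequalities: the left sides telescope to 0, and the right sides sum to 3 + (-4) + 2 = 1. So 0 ≥ 1, which is false.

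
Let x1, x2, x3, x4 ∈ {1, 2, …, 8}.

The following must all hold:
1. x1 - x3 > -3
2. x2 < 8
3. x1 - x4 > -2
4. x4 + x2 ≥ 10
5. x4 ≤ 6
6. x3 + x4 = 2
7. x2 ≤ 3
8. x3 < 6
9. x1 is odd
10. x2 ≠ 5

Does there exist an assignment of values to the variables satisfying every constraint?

From constraint 5: x4 ≤ 6. From constraint 7: x2 ≤ 3. Hence x4 + x2 ≤ 9. But constraint 4 requires x4 + x2 ≥ 10, and 10 > 9. Contradiction.

Unsatisfiable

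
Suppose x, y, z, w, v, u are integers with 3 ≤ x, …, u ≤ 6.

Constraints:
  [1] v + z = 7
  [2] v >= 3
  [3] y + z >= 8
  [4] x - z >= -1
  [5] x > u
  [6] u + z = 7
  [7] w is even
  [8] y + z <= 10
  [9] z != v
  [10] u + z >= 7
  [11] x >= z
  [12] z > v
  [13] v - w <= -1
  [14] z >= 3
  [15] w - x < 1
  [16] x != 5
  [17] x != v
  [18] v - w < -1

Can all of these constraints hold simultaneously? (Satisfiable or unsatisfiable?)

Try x = 6, y = 5, z = 4, w = 6, v = 3, u = 3.
Check constraint 1: v + z = 7; constraint 3: y + z = 9. The remaining constraints are straightforward to verify.

Satisfiable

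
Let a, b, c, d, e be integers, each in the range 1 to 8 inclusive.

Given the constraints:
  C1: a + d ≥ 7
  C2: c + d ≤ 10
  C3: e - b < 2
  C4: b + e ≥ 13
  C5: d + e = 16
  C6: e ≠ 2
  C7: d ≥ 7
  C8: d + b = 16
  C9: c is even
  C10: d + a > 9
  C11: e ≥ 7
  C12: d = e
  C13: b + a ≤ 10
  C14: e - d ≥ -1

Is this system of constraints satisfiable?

Try a = 2, b = 8, c = 2, d = 8, e = 8.
Check constraint 1: a + d = 10; constraint 2: c + d = 10; constraint 3: e - b = 0. The remaining constraints are straightforward to verify.

Satisfiable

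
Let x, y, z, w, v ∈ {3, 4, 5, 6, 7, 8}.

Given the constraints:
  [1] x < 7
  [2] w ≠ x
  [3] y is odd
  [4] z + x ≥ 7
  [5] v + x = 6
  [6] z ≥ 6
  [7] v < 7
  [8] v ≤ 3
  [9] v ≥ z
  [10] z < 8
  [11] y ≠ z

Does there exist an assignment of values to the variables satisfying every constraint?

From constraints 6 and 9: v ≥ z and z ≥ 6, so v ≥ 6. From constraint 8: v ≤ 3. But 3 < 6, so no value of v works.

Unsatisfiable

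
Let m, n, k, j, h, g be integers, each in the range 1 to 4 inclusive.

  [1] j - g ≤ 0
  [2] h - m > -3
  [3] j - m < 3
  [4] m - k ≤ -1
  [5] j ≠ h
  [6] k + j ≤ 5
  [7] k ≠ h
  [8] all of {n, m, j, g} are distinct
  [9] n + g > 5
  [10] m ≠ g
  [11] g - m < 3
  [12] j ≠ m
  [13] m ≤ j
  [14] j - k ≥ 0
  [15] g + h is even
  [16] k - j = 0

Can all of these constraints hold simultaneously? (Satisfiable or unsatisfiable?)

Try m = 1, n = 4, k = 2, j = 2, h = 1, g = 3.
Check constraint 1: j - g = -1; constraint 2: h - m = 0; constraint 3: j - m = 1. The remaining constraints are straightforward to verify.

Satisfiable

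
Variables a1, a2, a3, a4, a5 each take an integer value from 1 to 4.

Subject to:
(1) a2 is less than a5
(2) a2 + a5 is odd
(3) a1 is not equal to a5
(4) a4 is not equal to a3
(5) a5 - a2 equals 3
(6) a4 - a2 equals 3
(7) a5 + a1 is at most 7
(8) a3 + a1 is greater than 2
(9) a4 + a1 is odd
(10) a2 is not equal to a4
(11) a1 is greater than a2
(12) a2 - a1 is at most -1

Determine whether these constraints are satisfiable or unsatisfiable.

One satisfying assignment is a1 = 3, a2 = 1, a3 = 1, a4 = 4, a5 = 4.
For the less obvious constraints — constraint 5: a5 - a2 = 3; constraint 6: a4 - a2 = 3 — and the others hold by inspection.

Satisfiable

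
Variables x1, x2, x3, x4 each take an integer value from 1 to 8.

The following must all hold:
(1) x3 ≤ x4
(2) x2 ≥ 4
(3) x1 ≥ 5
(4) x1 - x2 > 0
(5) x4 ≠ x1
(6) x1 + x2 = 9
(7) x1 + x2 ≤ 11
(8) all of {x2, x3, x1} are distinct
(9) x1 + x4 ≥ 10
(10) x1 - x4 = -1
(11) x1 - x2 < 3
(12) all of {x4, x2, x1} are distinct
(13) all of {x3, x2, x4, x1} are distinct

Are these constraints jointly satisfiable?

One satisfying assignment is x1 = 5, x2 = 4, x3 = 1, x4 = 6.
For the less obvious constraints — constraint 4: x1 - x2 = 1; constraint 6: x1 + x2 = 9 — and the others hold by inspection.

Satisfiable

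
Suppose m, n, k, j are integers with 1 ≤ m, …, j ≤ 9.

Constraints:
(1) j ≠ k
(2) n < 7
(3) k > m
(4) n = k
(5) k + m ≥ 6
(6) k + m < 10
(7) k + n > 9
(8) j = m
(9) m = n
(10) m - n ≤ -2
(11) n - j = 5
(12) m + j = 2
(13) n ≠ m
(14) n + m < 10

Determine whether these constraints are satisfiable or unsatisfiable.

From constraints 4, 8, and 9, j = m = n = k, so j = k. But constraint 1 says j ≠ k. Contradiction.

Unsatisfiable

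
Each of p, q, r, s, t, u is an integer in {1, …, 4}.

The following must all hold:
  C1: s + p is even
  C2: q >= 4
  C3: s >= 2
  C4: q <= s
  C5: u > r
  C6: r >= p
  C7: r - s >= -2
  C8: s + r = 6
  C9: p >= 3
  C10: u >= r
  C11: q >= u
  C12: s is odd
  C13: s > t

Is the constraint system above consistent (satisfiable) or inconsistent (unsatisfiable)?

Unsatisfiable

From constraints 2 and 4: s ≥ q ≥ 4. From constraints 6 and 9: r ≥ p ≥ 3. Hence s + r ≥ 7. But constraint 8 requires s + r = 6, and 6 < 7. Contradiction.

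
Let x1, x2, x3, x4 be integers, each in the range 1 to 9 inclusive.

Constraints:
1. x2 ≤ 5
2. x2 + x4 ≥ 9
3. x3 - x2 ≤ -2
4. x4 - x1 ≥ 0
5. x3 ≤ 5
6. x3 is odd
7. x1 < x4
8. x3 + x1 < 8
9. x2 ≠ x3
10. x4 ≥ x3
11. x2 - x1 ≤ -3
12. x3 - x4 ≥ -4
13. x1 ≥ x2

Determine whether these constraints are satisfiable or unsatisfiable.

Unsatisfiable

Constraints 3, 4, 11, and 12 give x2 − x3 ≥ 2, x3 − x4 ≥ -4, x4 − x1 ≥ 0, x1 − x2 ≥ 3.
Adding all 4 inequalities: the left sides telescope to 0, and the right sides sum to 2 + (-4) + 0 + 3 = 1. So 0 ≥ 1, which is false.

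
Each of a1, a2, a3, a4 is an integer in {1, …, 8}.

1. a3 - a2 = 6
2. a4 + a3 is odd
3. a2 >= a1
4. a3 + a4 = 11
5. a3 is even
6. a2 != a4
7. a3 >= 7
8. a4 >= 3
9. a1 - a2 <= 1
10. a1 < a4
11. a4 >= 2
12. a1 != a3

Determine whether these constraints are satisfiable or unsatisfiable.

One satisfying assignment is a1 = 1, a2 = 2, a3 = 8, a4 = 3.
For the less obvious constraints — constraint 1: a3 - a2 = 6; constraint 4: a3 + a4 = 11; constraint 9: a1 - a2 = -1 — and the others hold by inspection.

Satisfiable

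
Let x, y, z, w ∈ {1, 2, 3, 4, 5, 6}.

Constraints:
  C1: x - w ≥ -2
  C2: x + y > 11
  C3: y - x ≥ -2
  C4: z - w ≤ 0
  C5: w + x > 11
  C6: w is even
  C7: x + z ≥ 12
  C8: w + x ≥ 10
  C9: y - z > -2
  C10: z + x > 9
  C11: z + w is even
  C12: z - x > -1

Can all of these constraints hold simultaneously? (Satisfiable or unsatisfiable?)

Try x = 6, y = 6, z = 6, w = 6.
Check constraint 1: x - w = 0; constraint 2: x + y = 12; constraint 3: y - x = 0. The remaining constraints are straightforward to verify.

Satisfiable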